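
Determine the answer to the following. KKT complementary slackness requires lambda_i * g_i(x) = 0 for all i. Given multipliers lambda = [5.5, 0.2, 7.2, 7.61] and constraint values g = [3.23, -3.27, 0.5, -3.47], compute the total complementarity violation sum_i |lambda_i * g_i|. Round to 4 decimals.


KKT complementary slackness check:
lambda_1 * g_1 = 5.5 * 3.23 = 17.765
lambda_2 * g_2 = 0.2 * -3.27 = -0.654
lambda_3 * g_3 = 7.2 * 0.5 = 3.6
lambda_4 * g_4 = 7.61 * -3.47 = -26.4067
Total violation = 17.765 + 0.654 + 3.6 + 26.4067 = 48.4257


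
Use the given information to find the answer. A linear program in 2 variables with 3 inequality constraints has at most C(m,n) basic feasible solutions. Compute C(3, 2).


Each vertex corresponds to some choice of n active constraints out of m, so the number of vertices is at most C(m, n) = m! / (n!(m-n)!).
m = 3, n = 2
Numerator: 3 * 2
Denominator: 2! = 2
C(3, 2) = 3


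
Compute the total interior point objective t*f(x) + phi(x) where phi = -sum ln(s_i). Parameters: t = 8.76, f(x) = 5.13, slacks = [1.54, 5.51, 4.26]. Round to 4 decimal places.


Step 1: Compute log-barrier.
ln values: [0.4318, 1.7066, 1.4493]
phi = -(0.4318 + 1.7066 + 1.4493) = -3.5876
Step 2: Compute augmented objective.
t*f(x) = 8.76*5.13 = 44.9388
Total = 44.9388 - 3.5876 = 41.3512


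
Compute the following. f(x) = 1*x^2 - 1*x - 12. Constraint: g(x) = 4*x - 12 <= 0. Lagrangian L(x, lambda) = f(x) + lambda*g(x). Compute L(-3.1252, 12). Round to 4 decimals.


Step 1: Evaluate f(x).
f(-3.1252) = 1*(-3.1252)^2 - 1*(-3.1252) - 12 = 0.8921
Step 2: Evaluate g(x).
g(-3.1252) = 4*-3.1252 - 12 = -24.5008
Step 3: Compute Lagrangian.
L = 0.8921 + 12*-24.5008 = -293.1175


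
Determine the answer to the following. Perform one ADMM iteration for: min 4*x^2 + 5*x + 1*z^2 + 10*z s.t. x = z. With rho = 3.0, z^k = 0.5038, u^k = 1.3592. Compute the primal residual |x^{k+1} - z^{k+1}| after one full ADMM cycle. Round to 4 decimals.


ADMM iteration with rho = 3.0, z^k = 0.5038, u^k = 1.3592
Step 1: x-update.
Minimize 4*x^2 + 5*x + (3.0/2)*(x - 0.5038 + 1.3592)^2
FOC: (2*4 + 3.0)*x = -5 + 3.0*(0.5038 - 1.3592)
x^{k+1} = -0.6878
Step 2: z-update.
Minimize 1*z^2 + 10*z + (3.0/2)*(-0.6878 - z + 1.3592)^2
FOC: (2*1 + 3.0)*z = -10 + 3.0*(-0.6878 + 1.3592)
z^{k+1} = -1.5972
Step 3: u-update.
u^{k+1} = 1.3592 - 0.6878 + 1.5972 = 2.2685
Step 4: Primal residual = |-0.6878 + 1.5972| = 0.9093


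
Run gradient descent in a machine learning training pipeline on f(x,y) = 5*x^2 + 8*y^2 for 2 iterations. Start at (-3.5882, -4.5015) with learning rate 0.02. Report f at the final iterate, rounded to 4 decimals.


Gradient descent on f(x,y) = 5*x^2 + 8*y^2.
Starting point: (-3.5882, -4.5015), alpha = 0.02
Step 1: grad_x = 2*5*-3.5882 = -35.882, grad_y = 2*8*-4.5015 = -72.024
  x_1 = -3.5882 - 0.02*-35.882 = -2.8706
  y_1 = -4.5015 - 0.02*-72.024 = -3.061
Step 2: grad_x = 2*5*-2.8706 = -28.7056, grad_y = 2*8*-3.061 = -48.9763
  x_2 = -2.8706 - 0.02*-28.7056 = -2.2964
  y_2 = -3.061 - 0.02*-48.9763 = -2.0815
f(-2.2964, -2.0815) = 5*(-2.2964)^2 + 8*(-2.0815)^2 = 61.0293


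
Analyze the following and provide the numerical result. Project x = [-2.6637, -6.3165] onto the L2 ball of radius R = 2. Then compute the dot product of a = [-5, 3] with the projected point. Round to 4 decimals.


Step 1: Compute ||x|| (intermediates to 6 decimals).
||x|| = sqrt((-2.6637)^2 + (-6.3165)^2) = 6.855178
Step 2: Project.
Since ||x|| > R, scale = R/||x|| = 2/6.855178 = 0.29175, proj(x) = scale * x
proj(x) = [-0.777134, -1.842839]
Step 3: Dot product.
a^T * proj(x) = -5*(-0.777134) + 3*(-1.842839) = -1.6428


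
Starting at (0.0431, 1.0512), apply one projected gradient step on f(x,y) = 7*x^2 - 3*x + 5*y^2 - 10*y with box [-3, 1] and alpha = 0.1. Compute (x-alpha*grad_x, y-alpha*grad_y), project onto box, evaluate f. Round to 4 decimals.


Step 1: Compute gradient at (0.0431, 1.0512).
grad_x = 2*7*0.0431 - 3 = -2.3966
grad_y = 2*5*1.0512 - 10 = 0.512
Step 2: Gradient step.
x_raw = 0.0431 - 0.1*-2.3966 = 0.2828
y_raw = 1.0512 - 0.1*0.512 = 1.0
Step 3: Project onto [-3, 1].
x_proj = clip(0.2828) = 0.2828
y_proj = clip(1.0) = 1.0
Step 4: Evaluate f.
f(0.2828, 1.0) = -5.2886


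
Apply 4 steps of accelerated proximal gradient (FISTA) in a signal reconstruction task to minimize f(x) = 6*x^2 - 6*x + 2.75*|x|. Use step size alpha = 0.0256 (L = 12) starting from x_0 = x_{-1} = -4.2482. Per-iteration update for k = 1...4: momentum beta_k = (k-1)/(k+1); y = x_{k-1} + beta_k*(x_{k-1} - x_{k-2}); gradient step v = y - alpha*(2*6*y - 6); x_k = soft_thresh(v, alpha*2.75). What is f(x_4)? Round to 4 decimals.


FISTA on f(x) = 6*x^2 - 6*x + 2.75*|x|
L = 12, alpha = 0.0256
Iteration 1: beta = 0.0, y = -4.2482 + 0.0*(-4.2482 + 4.2482) = -4.2482
  grad(y) = -56.9784, v = y - alpha*grad = -2.7896
  prox(v) = soft_thresh(-2.7896, 0.0704) = -2.7192
Iteration 2: beta = 0.3333, y = -2.7192 + 0.3333*(-2.7192 + 4.2482) = -2.2095
  grad(y) = -32.5136, v = y - alpha*grad = -1.3771
  prox(v) = soft_thresh(-1.3771, 0.0704) = -1.3067
Iteration 3: beta = 0.5, y = -1.3067 + 0.5*(-1.3067 + 2.7192) = -0.6005
  grad(y) = -13.2061, v = y - alpha*grad = -0.2624
  prox(v) = soft_thresh(-0.2624, 0.0704) = -0.192
Iteration 4: beta = 0.6, y = -0.192 + 0.6*(-0.192 + 1.3067) = 0.4768
  grad(y) = -0.2786, v = y - alpha*grad = 0.4839
  prox(v) = soft_thresh(0.4839, 0.0704) = 0.4135
f(x_4) = 6*0.4135^2 - 6*0.4135 + 2.75*|0.4135| = -0.318


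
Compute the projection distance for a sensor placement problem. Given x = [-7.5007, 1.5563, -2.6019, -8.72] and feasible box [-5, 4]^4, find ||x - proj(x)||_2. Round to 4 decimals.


Project each component onto [-5, 4].
clip(-7.5007) = -5.0, clip(1.5563) = 1.5563, clip(-2.6019) = -2.6019, clip(-8.72) = -5.0
Projection = [-5.0, 1.5563, -2.6019, -5.0]
Squared diffs: [6.2535, 0.0, 0.0, 13.8384]
Distance = sqrt(20.0919) = 4.4824


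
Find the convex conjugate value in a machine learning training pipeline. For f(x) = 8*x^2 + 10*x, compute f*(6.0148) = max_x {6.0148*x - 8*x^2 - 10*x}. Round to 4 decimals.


f*(y) = sup_x {y*x - a*x^2 - b*x} = sup_x {(y-b)*x - a*x^2}
FOC: (y - b) - 2a*x = 0 => x* = (y - b)/(2a)
x* = (6.0148 - 10)/(2*8) = -0.2491
f*(6.0148) = (y-b)^2/(4a) = (6.0148 - 10)^2/(4*8)
= 15.8818/32 = 0.4963


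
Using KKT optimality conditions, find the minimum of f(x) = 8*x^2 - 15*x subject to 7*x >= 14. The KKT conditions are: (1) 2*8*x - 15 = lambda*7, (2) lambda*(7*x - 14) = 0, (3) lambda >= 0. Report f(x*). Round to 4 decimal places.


Step 1: Try lambda = 0 (constraint inactive).
x_unc = 15/(2*8) = 0.9375
Check: 7*0.9375 = 6.5625 < 14 -- violated!
Step 2: Constraint must be active: 7*x = 14
x* = 14/7 = 2.0
lambda = (2*8*2.0 - 15)/7 = 2.4286
Step 3: Compute optimal value.
f(x*) = 8*2.0^2 - 15*2.0 = 2.0


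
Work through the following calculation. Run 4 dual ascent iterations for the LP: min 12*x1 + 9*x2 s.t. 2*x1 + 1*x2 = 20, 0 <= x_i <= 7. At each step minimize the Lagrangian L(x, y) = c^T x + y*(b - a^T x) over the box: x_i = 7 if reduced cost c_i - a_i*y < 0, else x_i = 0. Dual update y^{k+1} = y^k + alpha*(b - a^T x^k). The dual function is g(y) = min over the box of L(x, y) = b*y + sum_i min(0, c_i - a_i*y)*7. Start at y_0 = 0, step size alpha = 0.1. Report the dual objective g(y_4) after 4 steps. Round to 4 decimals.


Dual ascent for LP: min 12*x1 + 9*x2, 2*x1 + 1*x2 = 20, 0 <= x_i <= 7
Step 1: y^k = 0.0, reduced costs: (12.0, 9.0)
  x^k = (0.0, 0.0), subgradient = b - a^T x = 20.0
  y^{k+1} = 0.0 + 0.1*20.0 = 2.0
Step 2: y^k = 2.0, reduced costs: (8.0, 7.0)
  x^k = (0.0, 0.0), subgradient = b - a^T x = 20.0
  y^{k+1} = 2.0 + 0.1*20.0 = 4.0
Step 3: y^k = 4.0, reduced costs: (4.0, 5.0)
  x^k = (0.0, 0.0), subgradient = b - a^T x = 20.0
  y^{k+1} = 4.0 + 0.1*20.0 = 6.0
Step 4: y^k = 6.0, reduced costs: (0.0, 3.0)
  x^k = (0.0, 0.0), subgradient = b - a^T x = 20.0
  y^{k+1} = 6.0 + 0.1*20.0 = 8.0
Dual objective at y_4 = 8.0: reduced costs (-4.0, 1.0), box minimizer x = (7.0, 0.0)
g(y_4) = b*y + (c1 - a1*y)*x1 + (c2 - a2*y)*x2 = 20*8.0 + (-4.0)*7.0 + 1.0*0.0 = 160.0 - 28.0 + 0.0 = 132.0


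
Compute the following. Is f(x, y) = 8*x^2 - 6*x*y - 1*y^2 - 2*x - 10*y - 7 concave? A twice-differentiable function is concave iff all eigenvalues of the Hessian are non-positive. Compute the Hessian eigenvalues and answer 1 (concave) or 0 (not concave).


The Hessian of f(x,y) = 8*x^2 - 6*x*y - 1*y^2 - 2*x - 10*y - 7 is:
H = [[16, -6], [-6, -2]]
Trace = 16 - 2 = 14
Determinant = 16*-2 - (-6)^2 = -68
Discriminant = (14)^2 - 4*-68 = 468.0
Eigenvalues: lambda_1 = -3.8167, lambda_2 = 17.8167
The function is not concave.

0


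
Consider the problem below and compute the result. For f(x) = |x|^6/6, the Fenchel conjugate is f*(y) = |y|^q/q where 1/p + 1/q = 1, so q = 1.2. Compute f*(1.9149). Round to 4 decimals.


The conjugate exponent q satisfies 1/p + 1/q = 1.
p = 6, so q = 6/(6 - 1) = 1.2
|y|^q = 1.9149^1.2 = 2.1806
f*(1.9149) = 2.1806 / 1.2 = 1.8172


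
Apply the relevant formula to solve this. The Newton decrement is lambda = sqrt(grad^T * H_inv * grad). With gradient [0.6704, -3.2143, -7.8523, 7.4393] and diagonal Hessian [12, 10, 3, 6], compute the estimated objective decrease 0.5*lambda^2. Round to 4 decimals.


Step 1: H is diagonal, so H^(-1) * g = [0.0559, -0.3214, -2.6174, 1.2399].
Step 2: g^T H^(-1) g = sum_i g_i^2 / H_ii
  = (0.6704)^2/12 + (-3.2143)^2/10 + (-7.8523)^2/3 + (7.4393)^2/6
  = 0.0375 + 1.0332 + 20.5529 + 9.2239 = 30.8474
Step 3: Objective decrease = 0.5 * g^T H^(-1) g = 15.4237


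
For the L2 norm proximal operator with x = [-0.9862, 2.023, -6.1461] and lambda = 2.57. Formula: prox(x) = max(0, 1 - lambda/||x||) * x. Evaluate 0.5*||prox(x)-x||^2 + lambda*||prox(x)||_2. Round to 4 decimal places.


Step 1: Compute ||x||.
||x|| = 6.5452
Step 2: Compute scaling factor.
scale = max(0, 1 - 2.57/6.5452) = 0.6073
Step 3: prox(x) = [-0.599, 1.2287, -3.7328]
||prox(x)|| = 3.9752
Step 4: Proximal objective.
0.5*||prox-x||^2 = 3.3025
lambda*||prox|| = 10.2163
Total = 13.5187


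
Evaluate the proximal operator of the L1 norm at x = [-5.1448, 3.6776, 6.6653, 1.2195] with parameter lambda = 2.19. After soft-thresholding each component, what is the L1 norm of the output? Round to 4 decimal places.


Soft-thresholding with lambda = 2.19:
prox(-5.1448) = sign(-5.1448)*max(|-5.1448| - 2.19, 0) = -2.9548
prox(3.6776) = sign(3.6776)*max(|3.6776| - 2.19, 0) = 1.4876
prox(6.6653) = sign(6.6653)*max(|6.6653| - 2.19, 0) = 4.4753
prox(1.2195) = sign(1.2195)*max(|1.2195| - 2.19, 0) = 0.0
prox(x) = [-2.9548, 1.4876, 4.4753, 0.0]
||prox(x)||_1 = 2.9548 + 1.4876 + 4.4753 + 0.0 = 8.9177


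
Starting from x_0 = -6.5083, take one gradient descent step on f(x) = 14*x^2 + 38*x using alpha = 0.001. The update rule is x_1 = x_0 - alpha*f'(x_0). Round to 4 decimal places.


We compute the gradient at x_0 and apply the update.
f'(x) = 28*x + 38
f'(-6.5083) = 28*-6.5083 + 38 = -144.2324
x_1 = -6.5083 - 0.001*-144.2324 = -6.3641


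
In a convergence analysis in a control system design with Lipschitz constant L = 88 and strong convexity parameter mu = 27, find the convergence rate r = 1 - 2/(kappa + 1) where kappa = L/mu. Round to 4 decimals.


Step 1: Compute the condition number.
kappa = L/mu = 88/27 = 3.2593
Step 2: Compute the convergence rate.
r = 1 - 2/(kappa + 1) = 1 - 2*mu/(L + mu) = (L - mu)/(L + mu) = 61/115 = 0.5304


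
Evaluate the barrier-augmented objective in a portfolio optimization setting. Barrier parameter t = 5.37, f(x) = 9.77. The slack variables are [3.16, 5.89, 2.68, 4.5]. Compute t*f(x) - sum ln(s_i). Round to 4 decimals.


Step 1: Compute log-barrier.
ln values: [1.1506, 1.7733, 0.9858, 1.5041]
phi = -(1.1506 + 1.7733 + 0.9858 + 1.5041) = -5.4137
Step 2: Compute augmented objective.
t*f(x) = 5.37*9.77 = 52.4649
Total = 52.4649 - 5.4137 = 47.0512


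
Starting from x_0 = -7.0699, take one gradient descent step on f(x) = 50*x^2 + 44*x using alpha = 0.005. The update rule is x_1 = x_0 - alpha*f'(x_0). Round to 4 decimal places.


We compute the gradient at x_0 and apply the update.
f'(x) = 100*x + 44
f'(-7.0699) = 100*-7.0699 + 44 = -662.99
x_1 = -7.0699 - 0.005*-662.99 = -3.755


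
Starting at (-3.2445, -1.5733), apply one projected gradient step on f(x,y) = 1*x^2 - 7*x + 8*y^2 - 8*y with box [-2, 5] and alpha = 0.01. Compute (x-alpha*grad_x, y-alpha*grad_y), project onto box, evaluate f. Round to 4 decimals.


Step 1: Compute gradient at (-3.2445, -1.5733).
grad_x = 2*1*-3.2445 - 7 = -13.489
grad_y = 2*8*-1.5733 - 8 = -33.1728
Step 2: Gradient step.
x_raw = -3.2445 - 0.01*-13.489 = -3.1096
y_raw = -1.5733 - 0.01*-33.1728 = -1.2416
Step 3: Project onto [-2, 5].
x_proj = clip(-3.1096) = -2.0
y_proj = clip(-1.2416) = -1.2416
Step 4: Evaluate f.
f(-2.0, -1.2416) = 40.2646


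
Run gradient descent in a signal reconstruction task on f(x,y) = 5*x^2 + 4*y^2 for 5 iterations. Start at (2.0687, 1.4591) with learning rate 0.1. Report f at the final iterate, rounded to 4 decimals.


Gradient descent on f(x,y) = 5*x^2 + 4*y^2.
Starting point: (2.0687, 1.4591), alpha = 0.1
Step 1: grad_x = 2*5*2.0687 = 20.687, grad_y = 2*4*1.4591 = 11.6728
  x_1 = 2.0687 - 0.1*20.687 = 0.0
  y_1 = 1.4591 - 0.1*11.6728 = 0.2918
Step 2: grad_x = 2*5*0.0 = 0.0, grad_y = 2*4*0.2918 = 2.3346
  x_2 = 0.0 - 0.1*0.0 = 0.0
  y_2 = 0.2918 - 0.1*2.3346 = 0.0584
Step 3: grad_x = 2*5*0.0 = 0.0, grad_y = 2*4*0.0584 = 0.4669
  x_3 = 0.0 - 0.1*0.0 = 0.0
  y_3 = 0.0584 - 0.1*0.4669 = 0.0117
Step 4: grad_x = 2*5*0.0 = 0.0, grad_y = 2*4*0.0117 = 0.0934
  x_4 = 0.0 - 0.1*0.0 = 0.0
  y_4 = 0.0117 - 0.1*0.0934 = 0.0023
Step 5: grad_x = 2*5*0.0 = 0.0, grad_y = 2*4*0.0023 = 0.0187
  x_5 = 0.0 - 0.1*0.0 = 0.0
  y_5 = 0.0023 - 0.1*0.0187 = 0.0005
f(0.0, 0.0005) = 5*0.0^2 + 4*0.0005^2 = 0.0


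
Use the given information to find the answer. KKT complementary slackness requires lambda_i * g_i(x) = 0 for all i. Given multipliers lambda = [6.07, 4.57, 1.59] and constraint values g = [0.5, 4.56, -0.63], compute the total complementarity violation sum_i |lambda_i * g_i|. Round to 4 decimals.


KKT complementary slackness check:
lambda_1 * g_1 = 6.07 * 0.5 = 3.035
lambda_2 * g_2 = 4.57 * 4.56 = 20.8392
lambda_3 * g_3 = 1.59 * -0.63 = -1.0017
Total violation = 3.035 + 20.8392 + 1.0017 = 24.8759


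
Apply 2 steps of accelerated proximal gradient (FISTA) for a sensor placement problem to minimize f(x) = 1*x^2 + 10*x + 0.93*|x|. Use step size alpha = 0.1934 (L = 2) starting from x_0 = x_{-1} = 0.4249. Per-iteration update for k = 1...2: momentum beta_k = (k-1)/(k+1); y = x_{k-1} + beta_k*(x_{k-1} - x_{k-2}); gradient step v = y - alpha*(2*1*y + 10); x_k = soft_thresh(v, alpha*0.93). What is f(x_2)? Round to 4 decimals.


FISTA on f(x) = 1*x^2 + 10*x + 0.93*|x|
L = 2, alpha = 0.1934
Iteration 1: beta = 0.0, y = 0.4249 + 0.0*(0.4249 - 0.4249) = 0.4249
  grad(y) = 10.8498, v = y - alpha*grad = -1.6735
  prox(v) = soft_thresh(-1.6735, 0.1799) = -1.4936
Iteration 2: beta = 0.3333, y = -1.4936 + 0.3333*(-1.4936 - 0.4249) = -2.1331
  grad(y) = 5.7338, v = y - alpha*grad = -3.242
  prox(v) = soft_thresh(-3.242, 0.1799) = -3.0621
f(x_2) = 1*(-3.0621)^2 + 10*(-3.0621) + 0.93*|-3.0621| = -18.3969


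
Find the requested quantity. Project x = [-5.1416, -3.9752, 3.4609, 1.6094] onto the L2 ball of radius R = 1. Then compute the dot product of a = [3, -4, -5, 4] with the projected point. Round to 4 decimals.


Step 1: Compute ||x|| (intermediates to 6 decimals).
||x|| = sqrt((-5.1416)^2 + (-3.9752)^2 + 3.4609^2 + 1.6094^2) = 7.536993
Step 2: Project.
Since ||x|| > R, scale = R/||x|| = 1/7.536993 = 0.132679, proj(x) = scale * x
proj(x) = [-0.682182, -0.527426, 0.459189, 0.213534]
Step 3: Dot product.
a^T * proj(x) = 3*(-0.682182) - 4*(-0.527426) - 5*0.459189 + 4*0.213534 = -1.3787


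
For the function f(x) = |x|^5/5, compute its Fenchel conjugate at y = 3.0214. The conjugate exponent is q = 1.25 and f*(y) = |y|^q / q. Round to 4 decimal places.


The conjugate exponent q satisfies 1/p + 1/q = 1.
p = 5, so q = 5/(5 - 1) = 1.25
|y|^q = 3.0214^1.25 = 3.9835
f*(3.0214) = 3.9835 / 1.25 = 3.1868


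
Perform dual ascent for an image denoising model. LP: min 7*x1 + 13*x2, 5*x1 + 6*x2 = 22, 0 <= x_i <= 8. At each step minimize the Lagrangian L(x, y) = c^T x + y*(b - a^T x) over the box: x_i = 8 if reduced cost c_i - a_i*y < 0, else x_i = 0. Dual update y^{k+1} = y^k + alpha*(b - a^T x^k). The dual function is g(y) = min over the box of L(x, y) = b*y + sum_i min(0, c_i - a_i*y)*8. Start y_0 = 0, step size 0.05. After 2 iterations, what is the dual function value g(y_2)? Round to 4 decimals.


Dual ascent for LP: min 7*x1 + 13*x2, 5*x1 + 6*x2 = 22, 0 <= x_i <= 8
Step 1: y^k = 0.0, reduced costs: (7.0, 13.0)
  x^k = (0.0, 0.0), subgradient = b - a^T x = 22.0
  y^{k+1} = 0.0 + 0.05*22.0 = 1.1
Step 2: y^k = 1.1, reduced costs: (1.5, 6.4)
  x^k = (0.0, 0.0), subgradient = b - a^T x = 22.0
  y^{k+1} = 1.1 + 0.05*22.0 = 2.2
Dual objective at y_2 = 2.2: reduced costs (-4.0, -0.2), box minimizer x = (8.0, 8.0)
g(y_2) = b*y + (c1 - a1*y)*x1 + (c2 - a2*y)*x2 = 22*2.2 + (-4.0)*8.0 + (-0.2)*8.0 = 48.4 - 32.0 - 1.6 = 14.8


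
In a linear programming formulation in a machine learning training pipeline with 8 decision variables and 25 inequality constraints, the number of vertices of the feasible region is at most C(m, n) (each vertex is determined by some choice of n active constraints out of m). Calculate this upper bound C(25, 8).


Each vertex corresponds to some choice of n active constraints out of m, so the number of vertices is at most C(m, n) = m! / (n!(m-n)!).
m = 25, n = 8
Numerator: 25 * 24 * 23 * 22 * 21 * 20 * 19 * 18
Denominator: 8! = 40320
C(25, 8) = 1081575


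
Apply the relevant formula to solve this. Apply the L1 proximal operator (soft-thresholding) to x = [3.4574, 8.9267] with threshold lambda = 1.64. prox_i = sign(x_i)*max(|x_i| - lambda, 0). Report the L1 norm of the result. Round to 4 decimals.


Soft-thresholding with lambda = 1.64:
prox(3.4574) = sign(3.4574)*max(|3.4574| - 1.64, 0) = 1.8174
prox(8.9267) = sign(8.9267)*max(|8.9267| - 1.64, 0) = 7.2867
prox(x) = [1.8174, 7.2867]
||prox(x)||_1 = 1.8174 + 7.2867 = 9.1041


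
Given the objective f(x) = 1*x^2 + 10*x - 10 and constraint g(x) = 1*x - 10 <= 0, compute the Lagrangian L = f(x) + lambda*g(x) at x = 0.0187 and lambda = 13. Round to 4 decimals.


Step 1: Evaluate f(x).
f(0.0187) = 1*0.0187^2 + 10*0.0187 - 10 = -9.8127
Step 2: Evaluate g(x).
g(0.0187) = 1*0.0187 - 10 = -9.9813
Step 3: Compute Lagrangian.
L = -9.8127 + 13*-9.9813 = -139.5696


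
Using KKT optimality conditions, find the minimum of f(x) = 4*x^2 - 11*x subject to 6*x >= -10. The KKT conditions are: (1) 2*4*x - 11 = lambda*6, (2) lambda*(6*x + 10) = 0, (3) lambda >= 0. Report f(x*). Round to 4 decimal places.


Step 1: Try lambda = 0 (constraint inactive).
Stationarity: 2*4*x - 11 = 0
x* = 11/(2*4) = 1.375
Check constraint: 6*1.375 = 8.25 >= -10 -- satisfied.
Step 2: Compute optimal value.
f(x*) = 4*1.375^2 - 11*1.375 = -7.5625


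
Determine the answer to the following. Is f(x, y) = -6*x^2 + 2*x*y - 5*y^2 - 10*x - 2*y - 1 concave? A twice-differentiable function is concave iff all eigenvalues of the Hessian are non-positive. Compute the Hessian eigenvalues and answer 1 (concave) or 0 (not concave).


The Hessian of f(x,y) = -6*x^2 + 2*x*y - 5*y^2 - 10*x - 2*y - 1 is:
H = [[-12, 2], [2, -10]]
Trace = -12 - 10 = -22
Determinant = -12*-10 - (2)^2 = 116
Discriminant = (-22)^2 - 4*116 = 20.0
Eigenvalues: lambda_1 = -13.2361, lambda_2 = -8.7639
The function is concave.

1


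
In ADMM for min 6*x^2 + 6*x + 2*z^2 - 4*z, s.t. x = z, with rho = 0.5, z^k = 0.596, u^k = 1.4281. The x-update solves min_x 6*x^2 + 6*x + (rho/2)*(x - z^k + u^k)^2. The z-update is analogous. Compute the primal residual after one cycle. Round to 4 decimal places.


ADMM iteration with rho = 0.5, z^k = 0.596, u^k = 1.4281
Step 1: x-update.
Minimize 6*x^2 + 6*x + (0.5/2)*(x - 0.596 + 1.4281)^2
FOC: (2*6 + 0.5)*x = -6 + 0.5*(0.596 - 1.4281)
x^{k+1} = -0.5133
Step 2: z-update.
Minimize 2*z^2 - 4*z + (0.5/2)*(-0.5133 - z + 1.4281)^2
FOC: (2*2 + 0.5)*z = 4 + 0.5*(-0.5133 + 1.4281)
z^{k+1} = 0.9905
Step 3: u-update.
u^{k+1} = 1.4281 - 0.5133 - 0.9905 = -0.0757
Step 4: Primal residual = |-0.5133 - 0.9905| = 1.5038


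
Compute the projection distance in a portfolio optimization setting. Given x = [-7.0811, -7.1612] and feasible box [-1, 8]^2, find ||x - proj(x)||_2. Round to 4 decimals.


Project each component onto [-1, 8].
clip(-7.0811) = -1.0, clip(-7.1612) = -1.0
Projection = [-1.0, -1.0]
Squared diffs: [36.9798, 37.9604]
Distance = sqrt(74.9402) = 8.6568


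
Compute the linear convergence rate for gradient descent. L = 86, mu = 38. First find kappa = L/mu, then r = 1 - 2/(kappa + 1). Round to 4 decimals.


Step 1: Compute the condition number.
kappa = L/mu = 86/38 = 2.2632
Step 2: Compute the convergence rate.
r = 1 - 2/(kappa + 1) = 1 - 2*mu/(L + mu) = (L - mu)/(L + mu) = 48/124 = 0.3871


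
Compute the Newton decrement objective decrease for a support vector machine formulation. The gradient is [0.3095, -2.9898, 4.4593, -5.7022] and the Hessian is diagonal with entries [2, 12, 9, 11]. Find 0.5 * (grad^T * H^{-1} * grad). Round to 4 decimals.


Step 1: H is diagonal, so H^(-1) * g = [0.1548, -0.2492, 0.4955, -0.5184].
Step 2: g^T H^(-1) g = sum_i g_i^2 / H_ii
  = (0.3095)^2/2 + (-2.9898)^2/12 + (4.4593)^2/9 + (-5.7022)^2/11
  = 0.0479 + 0.7449 + 2.2095 + 2.9559 = 5.9582
Step 3: Objective decrease = 0.5 * g^T H^(-1) g = 2.9791


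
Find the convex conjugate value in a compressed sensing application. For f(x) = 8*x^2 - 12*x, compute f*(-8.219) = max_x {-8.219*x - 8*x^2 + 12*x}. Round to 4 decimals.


f*(y) = sup_x {y*x - a*x^2 - b*x} = sup_x {(y-b)*x - a*x^2}
FOC: (y - b) - 2a*x = 0 => x* = (y - b)/(2a)
x* = (-8.219 + 12)/(2*8) = 0.2363
f*(-8.219) = (y-b)^2/(4a) = (-8.219 + 12)^2/(4*8)
= 14.296/32 = 0.4467


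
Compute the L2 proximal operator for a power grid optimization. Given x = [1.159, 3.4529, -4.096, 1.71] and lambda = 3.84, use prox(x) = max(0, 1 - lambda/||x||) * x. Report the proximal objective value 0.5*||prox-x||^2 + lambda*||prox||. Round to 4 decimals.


Step 1: Compute ||x||.
||x|| = 5.7417
Step 2: Compute scaling factor.
scale = max(0, 1 - 3.84/5.7417) = 0.3312
Step 3: prox(x) = [0.3839, 1.1436, -1.3566, 0.5664]
||prox(x)|| = 1.9017
Step 4: Proximal objective.
0.5*||prox-x||^2 = 7.3728
lambda*||prox|| = 7.3025
Total = 14.6753


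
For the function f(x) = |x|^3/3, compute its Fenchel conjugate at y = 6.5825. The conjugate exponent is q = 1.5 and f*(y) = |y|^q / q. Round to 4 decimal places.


The conjugate exponent q satisfies 1/p + 1/q = 1.
p = 3, so q = 3/(3 - 1) = 1.5
|y|^q = 6.5825^1.5 = 16.8883
f*(6.5825) = 16.8883 / 1.5 = 11.2589


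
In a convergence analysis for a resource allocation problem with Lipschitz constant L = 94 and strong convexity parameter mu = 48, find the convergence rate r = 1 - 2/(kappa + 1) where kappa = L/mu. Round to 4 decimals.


Step 1: Compute the condition number.
kappa = L/mu = 94/48 = 1.9583
Step 2: Compute the convergence rate.
r = 1 - 2/(kappa + 1) = 1 - 2*mu/(L + mu) = (L - mu)/(L + mu) = 46/142 = 0.3239


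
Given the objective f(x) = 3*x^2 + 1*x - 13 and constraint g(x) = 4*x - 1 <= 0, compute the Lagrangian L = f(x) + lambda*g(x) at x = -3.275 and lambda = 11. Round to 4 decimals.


Step 1: Evaluate f(x).
f(-3.275) = 3*(-3.275)^2 + 1*(-3.275) - 13 = 15.9019
Step 2: Evaluate g(x).
g(-3.275) = 4*-3.275 - 1 = -14.1
Step 3: Compute Lagrangian.
L = 15.9019 + 11*-14.1 = -139.1981


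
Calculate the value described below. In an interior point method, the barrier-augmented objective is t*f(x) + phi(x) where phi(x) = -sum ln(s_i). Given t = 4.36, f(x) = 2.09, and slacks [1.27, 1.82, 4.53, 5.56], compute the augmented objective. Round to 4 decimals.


Step 1: Compute log-barrier.
ln values: [0.239, 0.5988, 1.5107, 1.7156]
phi = -(0.239 + 0.5988 + 1.5107 + 1.7156) = -4.0642
Step 2: Compute augmented objective.
t*f(x) = 4.36*2.09 = 9.1124
Total = 9.1124 - 4.0642 = 5.0482


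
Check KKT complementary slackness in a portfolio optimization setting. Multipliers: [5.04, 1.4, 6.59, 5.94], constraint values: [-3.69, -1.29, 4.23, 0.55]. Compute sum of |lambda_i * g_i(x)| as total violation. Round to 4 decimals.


KKT complementary slackness check:
lambda_1 * g_1 = 5.04 * -3.69 = -18.5976
lambda_2 * g_2 = 1.4 * -1.29 = -1.806
lambda_3 * g_3 = 6.59 * 4.23 = 27.8757
lambda_4 * g_4 = 5.94 * 0.55 = 3.267
Total violation = 18.5976 + 1.806 + 27.8757 + 3.267 = 51.5463


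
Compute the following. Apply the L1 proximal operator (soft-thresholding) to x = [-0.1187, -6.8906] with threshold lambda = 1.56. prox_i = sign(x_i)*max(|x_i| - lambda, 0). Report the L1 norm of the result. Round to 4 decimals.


Soft-thresholding with lambda = 1.56:
prox(-0.1187) = sign(-0.1187)*max(|-0.1187| - 1.56, 0) = 0.0
prox(-6.8906) = sign(-6.8906)*max(|-6.8906| - 1.56, 0) = -5.3306
prox(x) = [0.0, -5.3306]
||prox(x)||_1 = 0.0 + 5.3306 = 5.3306


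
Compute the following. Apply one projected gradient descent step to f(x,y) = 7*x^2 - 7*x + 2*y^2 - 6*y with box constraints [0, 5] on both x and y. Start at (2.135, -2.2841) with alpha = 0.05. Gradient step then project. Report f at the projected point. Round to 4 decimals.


Step 1: Compute gradient at (2.135, -2.2841).
grad_x = 2*7*2.135 - 7 = 22.89
grad_y = 2*2*-2.2841 - 6 = -15.1364
Step 2: Gradient step.
x_raw = 2.135 - 0.05*22.89 = 0.9905
y_raw = -2.2841 - 0.05*-15.1364 = -1.5273
Step 3: Project onto [0, 5].
x_proj = clip(0.9905) = 0.9905
y_proj = clip(-1.5273) = 0.0
Step 4: Evaluate f.
f(0.9905, 0.0) = -0.0659


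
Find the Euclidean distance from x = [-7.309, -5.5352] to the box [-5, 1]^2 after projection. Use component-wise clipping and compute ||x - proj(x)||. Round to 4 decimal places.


Project each component onto [-5, 1].
clip(-7.309) = -5.0, clip(-5.5352) = -5.0
Projection = [-5.0, -5.0]
Squared diffs: [5.3315, 0.2864]
Distance = sqrt(5.6179) = 2.3702


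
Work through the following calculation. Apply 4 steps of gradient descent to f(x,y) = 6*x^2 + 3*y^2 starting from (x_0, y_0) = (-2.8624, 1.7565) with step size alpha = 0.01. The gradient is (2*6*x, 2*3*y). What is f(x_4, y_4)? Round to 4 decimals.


Gradient descent on f(x,y) = 6*x^2 + 3*y^2.
Starting point: (-2.8624, 1.7565), alpha = 0.01
Step 1: grad_x = 2*6*-2.8624 = -34.3488, grad_y = 2*3*1.7565 = 10.539
  x_1 = -2.8624 - 0.01*-34.3488 = -2.5189
  y_1 = 1.7565 - 0.01*10.539 = 1.6511
Step 2: grad_x = 2*6*-2.5189 = -30.2269, grad_y = 2*3*1.6511 = 9.9067
  x_2 = -2.5189 - 0.01*-30.2269 = -2.2166
  y_2 = 1.6511 - 0.01*9.9067 = 1.552
Step 3: grad_x = 2*6*-2.2166 = -26.5997, grad_y = 2*3*1.552 = 9.3123
  x_3 = -2.2166 - 0.01*-26.5997 = -1.9506
  y_3 = 1.552 - 0.01*9.3123 = 1.4589
Step 4: grad_x = 2*6*-1.9506 = -23.4077, grad_y = 2*3*1.4589 = 8.7535
  x_4 = -1.9506 - 0.01*-23.4077 = -1.7166
  y_4 = 1.4589 - 0.01*8.7535 = 1.3714
f(-1.7166, 1.3714) = 6*(-1.7166)^2 + 3*1.3714^2 = 23.3217


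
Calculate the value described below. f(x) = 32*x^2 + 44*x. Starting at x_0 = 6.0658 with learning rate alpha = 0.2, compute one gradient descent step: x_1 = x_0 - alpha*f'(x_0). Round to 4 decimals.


We compute the gradient at x_0 and apply the update.
f'(x) = 64*x + 44
f'(6.0658) = 64*6.0658 + 44 = 432.2112
x_1 = 6.0658 - 0.2*432.2112 = -80.3764


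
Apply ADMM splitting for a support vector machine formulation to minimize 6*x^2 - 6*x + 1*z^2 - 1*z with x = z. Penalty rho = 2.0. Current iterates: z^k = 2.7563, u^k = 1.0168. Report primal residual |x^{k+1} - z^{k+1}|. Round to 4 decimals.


ADMM iteration with rho = 2.0, z^k = 2.7563, u^k = 1.0168
Step 1: x-update.
Minimize 6*x^2 - 6*x + (2.0/2)*(x - 2.7563 + 1.0168)^2
FOC: (2*6 + 2.0)*x = 6 + 2.0*(2.7563 - 1.0168)
x^{k+1} = 0.6771
Step 2: z-update.
Minimize 1*z^2 - 1*z + (2.0/2)*(0.6771 - z + 1.0168)^2
FOC: (2*1 + 2.0)*z = 1 + 2.0*(0.6771 + 1.0168)
z^{k+1} = 1.0969
Step 3: u-update.
u^{k+1} = 1.0168 + 0.6771 - 1.0969 = 0.5969
Step 4: Primal residual = |0.6771 - 1.0969| = 0.4199


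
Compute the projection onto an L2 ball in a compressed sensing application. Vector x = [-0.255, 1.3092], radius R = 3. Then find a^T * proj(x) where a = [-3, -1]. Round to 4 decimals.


Step 1: Compute ||x|| (intermediates to 6 decimals).
||x|| = sqrt((-0.255)^2 + 1.3092^2) = 1.333803
Step 2: Project.
Since ||x|| <= R, proj = x (no scaling needed).
proj(x) = [-0.255, 1.3092]
Step 3: Dot product.
a^T * proj(x) = -3*(-0.255) - 1*1.3092 = -0.5442


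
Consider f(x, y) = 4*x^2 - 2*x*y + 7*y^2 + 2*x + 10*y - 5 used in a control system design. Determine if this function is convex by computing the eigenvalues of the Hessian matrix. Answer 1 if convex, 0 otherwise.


The Hessian of f(x,y) = 4*x^2 - 2*x*y + 7*y^2 + 2*x + 10*y - 5 is:
H = [[8, -2], [-2, 14]]
Trace = 8 + 14 = 22
Determinant = 8*14 - (-2)^2 = 108
Discriminant = (22)^2 - 4*108 = 52.0
Eigenvalues: lambda_1 = 7.3944, lambda_2 = 14.6056
The function is convex.

1


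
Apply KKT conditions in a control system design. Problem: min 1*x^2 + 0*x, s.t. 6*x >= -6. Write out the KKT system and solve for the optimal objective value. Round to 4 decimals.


Step 1: Try lambda = 0 (constraint inactive).
Stationarity: 2*1*x + 0 = 0
x* = 0/(2*1) = 0.0
Check constraint: 6*0.0 = 0.0 >= -6 -- satisfied.
Step 2: Compute optimal value.
f(x*) = 1*0.0^2 + 0*0.0 = 0.0


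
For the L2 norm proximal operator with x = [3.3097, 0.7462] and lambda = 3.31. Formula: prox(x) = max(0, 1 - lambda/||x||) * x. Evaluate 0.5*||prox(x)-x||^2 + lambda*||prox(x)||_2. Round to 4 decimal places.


Step 1: Compute ||x||.
||x|| = 3.3928
Step 2: Compute scaling factor.
scale = max(0, 1 - 3.31/3.3928) = 0.0244
Step 3: prox(x) = [0.0807, 0.0182]
||prox(x)|| = 0.0828
Step 4: Proximal objective.
0.5*||prox-x||^2 = 5.4781
lambda*||prox|| = 0.2741
Total = 5.752


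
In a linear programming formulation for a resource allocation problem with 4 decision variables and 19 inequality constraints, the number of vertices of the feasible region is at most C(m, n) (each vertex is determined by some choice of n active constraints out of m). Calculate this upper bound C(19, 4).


Each vertex corresponds to some choice of n active constraints out of m, so the number of vertices is at most C(m, n) = m! / (n!(m-n)!).
m = 19, n = 4
Numerator: 19 * 18 * 17 * 16
Denominator: 4! = 24
C(19, 4) = 3876


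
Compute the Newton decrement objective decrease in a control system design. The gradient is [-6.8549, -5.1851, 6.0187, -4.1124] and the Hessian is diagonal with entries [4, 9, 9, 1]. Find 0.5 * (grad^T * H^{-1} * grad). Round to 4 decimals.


Step 1: H is diagonal, so H^(-1) * g = [-1.7137, -0.5761, 0.6687, -4.1124].
Step 2: g^T H^(-1) g = sum_i g_i^2 / H_ii
  = (-6.8549)^2/4 + (-5.1851)^2/9 + (6.0187)^2/9 + (-4.1124)^2/1
  = 11.7474 + 2.9873 + 4.025 + 16.9118 = 35.6715
Step 3: Objective decrease = 0.5 * g^T H^(-1) g = 17.8357


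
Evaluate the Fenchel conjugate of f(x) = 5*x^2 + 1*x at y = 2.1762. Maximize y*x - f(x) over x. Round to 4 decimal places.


f*(y) = sup_x {y*x - a*x^2 - b*x} = sup_x {(y-b)*x - a*x^2}
FOC: (y - b) - 2a*x = 0 => x* = (y - b)/(2a)
x* = (2.1762 - 1)/(2*5) = 0.1176
f*(2.1762) = (y-b)^2/(4a) = (2.1762 - 1)^2/(4*5)
= 1.3834/20 = 0.0692


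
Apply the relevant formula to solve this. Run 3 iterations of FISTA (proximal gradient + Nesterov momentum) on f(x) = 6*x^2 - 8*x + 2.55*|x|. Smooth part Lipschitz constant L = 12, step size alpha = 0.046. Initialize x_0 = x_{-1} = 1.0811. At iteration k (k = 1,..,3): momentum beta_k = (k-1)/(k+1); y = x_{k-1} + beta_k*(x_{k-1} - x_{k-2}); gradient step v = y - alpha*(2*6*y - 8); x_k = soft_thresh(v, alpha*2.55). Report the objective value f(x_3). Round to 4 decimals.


FISTA on f(x) = 6*x^2 - 8*x + 2.55*|x|
L = 12, alpha = 0.046
Iteration 1: beta = 0.0, y = 1.0811 + 0.0*(1.0811 - 1.0811) = 1.0811
  grad(y) = 4.9732, v = y - alpha*grad = 0.8523
  prox(v) = soft_thresh(0.8523, 0.1173) = 0.735
Iteration 2: beta = 0.3333, y = 0.735 + 0.3333*(0.735 - 1.0811) = 0.6197
  grad(y) = -0.5639, v = y - alpha*grad = 0.6456
  prox(v) = soft_thresh(0.6456, 0.1173) = 0.5283
Iteration 3: beta = 0.5, y = 0.5283 + 0.5*(0.5283 - 0.735) = 0.425
  grad(y) = -2.9005, v = y - alpha*grad = 0.5584
  prox(v) = soft_thresh(0.5584, 0.1173) = 0.4411
f(x_3) = 6*0.4411^2 - 8*0.4411 + 2.55*|0.4411| = -1.2366


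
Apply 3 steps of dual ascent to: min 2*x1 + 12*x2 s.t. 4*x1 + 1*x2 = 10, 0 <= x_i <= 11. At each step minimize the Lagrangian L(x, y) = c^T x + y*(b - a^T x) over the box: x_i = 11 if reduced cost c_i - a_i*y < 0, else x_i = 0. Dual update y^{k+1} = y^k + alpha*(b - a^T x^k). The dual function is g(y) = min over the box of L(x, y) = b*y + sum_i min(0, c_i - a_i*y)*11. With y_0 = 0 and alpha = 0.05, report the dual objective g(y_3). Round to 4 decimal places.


Dual ascent for LP: min 2*x1 + 12*x2, 4*x1 + 1*x2 = 10, 0 <= x_i <= 11
Step 1: y^k = 0.0, reduced costs: (2.0, 12.0)
  x^k = (0.0, 0.0), subgradient = b - a^T x = 10.0
  y^{k+1} = 0.0 + 0.05*10.0 = 0.5
Step 2: y^k = 0.5, reduced costs: (0.0, 11.5)
  x^k = (0.0, 0.0), subgradient = b - a^T x = 10.0
  y^{k+1} = 0.5 + 0.05*10.0 = 1.0
Step 3: y^k = 1.0, reduced costs: (-2.0, 11.0)
  x^k = (11.0, 0.0), subgradient = b - a^T x = -34.0
  y^{k+1} = 1.0 + 0.05*-34.0 = -0.7
Dual objective at y_3 = -0.7: reduced costs (4.8, 12.7), box minimizer x = (0.0, 0.0)
g(y_3) = b*y + (c1 - a1*y)*x1 + (c2 - a2*y)*x2 = 10*(-0.7) + 4.8*0.0 + 12.7*0.0 = -7.0 + 0.0 + 0.0 = -7.0


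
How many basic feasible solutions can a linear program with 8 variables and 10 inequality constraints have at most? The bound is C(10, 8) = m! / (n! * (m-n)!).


Each vertex corresponds to some choice of n active constraints out of m, so the number of vertices is at most C(m, n) = m! / (n!(m-n)!).
m = 10, n = 8
Numerator: 10 * 9 * 8 * 7 * 6 * 5 * 4 * 3
Denominator: 8! = 40320
C(10, 8) = 45


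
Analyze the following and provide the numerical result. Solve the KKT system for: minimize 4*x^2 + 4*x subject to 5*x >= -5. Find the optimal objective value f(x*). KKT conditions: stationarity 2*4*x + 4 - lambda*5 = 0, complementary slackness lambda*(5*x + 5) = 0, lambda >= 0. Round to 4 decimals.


Step 1: Try lambda = 0 (constraint inactive).
Stationarity: 2*4*x + 4 = 0
x* = -4/(2*4) = -0.5
Check constraint: 5*-0.5 = -2.5 >= -5 -- satisfied.
Step 2: Compute optimal value.
f(x*) = 4*(-0.5)^2 + 4*(-0.5) = -1.0


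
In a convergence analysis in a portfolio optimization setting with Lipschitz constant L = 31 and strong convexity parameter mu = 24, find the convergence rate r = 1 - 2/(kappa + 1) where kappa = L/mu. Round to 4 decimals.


Step 1: Compute the condition number.
kappa = L/mu = 31/24 = 1.2917
Step 2: Compute the convergence rate.
r = 1 - 2/(kappa + 1) = 1 - 2*mu/(L + mu) = (L - mu)/(L + mu) = 7/55 = 0.1273


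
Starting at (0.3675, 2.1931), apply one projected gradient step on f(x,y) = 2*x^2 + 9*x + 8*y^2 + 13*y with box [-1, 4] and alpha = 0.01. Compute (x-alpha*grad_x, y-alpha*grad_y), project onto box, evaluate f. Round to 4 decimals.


Step 1: Compute gradient at (0.3675, 2.1931).
grad_x = 2*2*0.3675 + 9 = 10.47
grad_y = 2*8*2.1931 + 13 = 48.0896
Step 2: Gradient step.
x_raw = 0.3675 - 0.01*10.47 = 0.2628
y_raw = 2.1931 - 0.01*48.0896 = 1.7122
Step 3: Project onto [-1, 4].
x_proj = clip(0.2628) = 0.2628
y_proj = clip(1.7122) = 1.7122
Step 4: Evaluate f.
f(0.2628, 1.7122) = 48.2151


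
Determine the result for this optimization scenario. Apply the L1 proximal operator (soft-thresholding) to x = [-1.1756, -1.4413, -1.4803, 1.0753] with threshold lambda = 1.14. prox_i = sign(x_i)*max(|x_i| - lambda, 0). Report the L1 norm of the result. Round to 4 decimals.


Soft-thresholding with lambda = 1.14:
prox(-1.1756) = sign(-1.1756)*max(|-1.1756| - 1.14, 0) = -0.0356
prox(-1.4413) = sign(-1.4413)*max(|-1.4413| - 1.14, 0) = -0.3013
prox(-1.4803) = sign(-1.4803)*max(|-1.4803| - 1.14, 0) = -0.3403
prox(1.0753) = sign(1.0753)*max(|1.0753| - 1.14, 0) = 0.0
prox(x) = [-0.0356, -0.3013, -0.3403, 0.0]
||prox(x)||_1 = 0.0356 + 0.3013 + 0.3403 + 0.0 = 0.6772


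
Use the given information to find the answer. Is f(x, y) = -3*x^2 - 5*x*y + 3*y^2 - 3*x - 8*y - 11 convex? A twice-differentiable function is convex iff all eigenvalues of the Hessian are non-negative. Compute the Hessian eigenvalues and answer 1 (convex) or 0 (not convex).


The Hessian of f(x,y) = -3*x^2 - 5*x*y + 3*y^2 - 3*x - 8*y - 11 is:
H = [[-6, -5], [-5, 6]]
Trace = -6 + 6 = 0
Determinant = -6*6 - (-5)^2 = -61
Discriminant = (0)^2 - 4*-61 = 244.0
Eigenvalues: lambda_1 = -7.8102, lambda_2 = 7.8102
The function is not convex.

0


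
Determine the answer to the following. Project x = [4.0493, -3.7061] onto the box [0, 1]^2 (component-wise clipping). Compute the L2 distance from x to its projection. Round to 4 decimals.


Project each component onto [0, 1].
clip(4.0493) = 1.0, clip(-3.7061) = 0.0
Projection = [1.0, 0.0]
Squared diffs: [9.2982, 13.7352]
Distance = sqrt(23.0334) = 4.7993


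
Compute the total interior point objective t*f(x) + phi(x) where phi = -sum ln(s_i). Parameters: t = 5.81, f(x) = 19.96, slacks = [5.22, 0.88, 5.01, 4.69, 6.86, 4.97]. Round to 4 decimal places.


Step 1: Compute log-barrier.
ln values: [1.6525, -0.1278, 1.6114, 1.5454, 1.9257, 1.6034]
phi = -(1.6525 - 0.1278 + 1.6114 + 1.5454 + 1.9257 + 1.6034) = -8.2107
Step 2: Compute augmented objective.
t*f(x) = 5.81*19.96 = 115.9676
Total = 115.9676 - 8.2107 = 107.7569


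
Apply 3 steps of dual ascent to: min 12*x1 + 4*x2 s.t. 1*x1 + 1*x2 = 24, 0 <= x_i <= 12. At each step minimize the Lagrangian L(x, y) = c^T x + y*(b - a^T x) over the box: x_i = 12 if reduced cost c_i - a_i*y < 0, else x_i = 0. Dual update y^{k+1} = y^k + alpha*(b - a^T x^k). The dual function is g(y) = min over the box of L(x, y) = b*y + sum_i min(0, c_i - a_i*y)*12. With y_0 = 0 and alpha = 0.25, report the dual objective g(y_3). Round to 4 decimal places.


Dual ascent for LP: min 12*x1 + 4*x2, 1*x1 + 1*x2 = 24, 0 <= x_i <= 12
Step 1: y^k = 0.0, reduced costs: (12.0, 4.0)
  x^k = (0.0, 0.0), subgradient = b - a^T x = 24.0
  y^{k+1} = 0.0 + 0.25*24.0 = 6.0
Step 2: y^k = 6.0, reduced costs: (6.0, -2.0)
  x^k = (0.0, 12.0), subgradient = b - a^T x = 12.0
  y^{k+1} = 6.0 + 0.25*12.0 = 9.0
Step 3: y^k = 9.0, reduced costs: (3.0, -5.0)
  x^k = (0.0, 12.0), subgradient = b - a^T x = 12.0
  y^{k+1} = 9.0 + 0.25*12.0 = 12.0
Dual objective at y_3 = 12.0: reduced costs (0.0, -8.0), box minimizer x = (0.0, 12.0)
g(y_3) = b*y + (c1 - a1*y)*x1 + (c2 - a2*y)*x2 = 24*12.0 + 0.0*0.0 + (-8.0)*12.0 = 288.0 + 0.0 - 96.0 = 192.0


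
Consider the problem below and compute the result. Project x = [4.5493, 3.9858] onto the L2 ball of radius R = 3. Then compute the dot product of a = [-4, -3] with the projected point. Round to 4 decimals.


Step 1: Compute ||x|| (intermediates to 6 decimals).
||x|| = sqrt(4.5493^2 + 3.9858^2) = 6.048366
Step 2: Project.
Since ||x|| > R, scale = R/||x|| = 3/6.048366 = 0.496002, proj(x) = scale * x
proj(x) = [2.256462, 1.976965]
Step 3: Dot product.
a^T * proj(x) = -4*2.256462 - 3*1.976965 = -14.9567


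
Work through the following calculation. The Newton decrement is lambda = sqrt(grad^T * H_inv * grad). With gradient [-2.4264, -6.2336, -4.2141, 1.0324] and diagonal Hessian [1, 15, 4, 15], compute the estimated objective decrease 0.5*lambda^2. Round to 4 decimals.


Step 1: H is diagonal, so H^(-1) * g = [-2.4264, -0.4156, -1.0535, 0.0688].
Step 2: g^T H^(-1) g = sum_i g_i^2 / H_ii
  = (-2.4264)^2/1 + (-6.2336)^2/15 + (-4.2141)^2/4 + (1.0324)^2/15
  = 5.8874 + 2.5905 + 4.4397 + 0.0711 = 12.9887
Step 3: Objective decrease = 0.5 * g^T H^(-1) g = 6.4943


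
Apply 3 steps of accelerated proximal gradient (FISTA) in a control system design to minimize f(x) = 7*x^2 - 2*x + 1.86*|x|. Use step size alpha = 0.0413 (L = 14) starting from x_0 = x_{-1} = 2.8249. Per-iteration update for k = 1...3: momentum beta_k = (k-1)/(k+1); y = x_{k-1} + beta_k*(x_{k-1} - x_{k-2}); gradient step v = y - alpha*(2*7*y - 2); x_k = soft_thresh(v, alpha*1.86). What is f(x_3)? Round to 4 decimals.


FISTA on f(x) = 7*x^2 - 2*x + 1.86*|x|
L = 14, alpha = 0.0413
Iteration 1: beta = 0.0, y = 2.8249 + 0.0*(2.8249 - 2.8249) = 2.8249
  grad(y) = 37.5486, v = y - alpha*grad = 1.2741
  prox(v) = soft_thresh(1.2741, 0.0768) = 1.1973
Iteration 2: beta = 0.3333, y = 1.1973 + 0.3333*(1.1973 - 2.8249) = 0.6548
  grad(y) = 7.1672, v = y - alpha*grad = 0.3588
  prox(v) = soft_thresh(0.3588, 0.0768) = 0.282
Iteration 3: beta = 0.5, y = 0.282 + 0.5*(0.282 - 1.1973) = -0.1757
  grad(y) = -4.4598, v = y - alpha*grad = 0.0085
  prox(v) = soft_thresh(0.0085, 0.0768) = 0.0
f(x_3) = 7*0.0^2 - 2*0.0 + 1.86*|0.0| = 0.0
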